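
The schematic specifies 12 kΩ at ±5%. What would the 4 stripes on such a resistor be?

12000 Ω = 12 × 10^3.
1 → brown
2 → red
Multiplier 10^3 → orange.
±5% tolerance → gold.

brown, red, orange, gold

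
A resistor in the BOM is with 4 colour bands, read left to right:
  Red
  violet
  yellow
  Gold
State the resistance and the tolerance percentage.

270000 Ω ±5%

Red → 2 (first significant figure)
Violet → 7 (second significant figure)
Yellow → ×10^4 multiplier
Gold → ±5% tolerance
27 × 10000 = 270000 Ω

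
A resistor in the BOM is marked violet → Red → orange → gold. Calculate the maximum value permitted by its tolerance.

75600 Ω

Violet → 7 (first significant figure)
Red → 2 (second significant figure)
Orange → ×10^3 multiplier
Gold → ±5% tolerance
72 × 1000 = 72000 Ω
Maximum = 72000 × (1 + 5/100) = 75600 Ω.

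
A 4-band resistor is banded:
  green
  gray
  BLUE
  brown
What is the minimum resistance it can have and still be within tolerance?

57420000 Ω

Green → 5 (first significant figure)
Grey → 8 (second significant figure)
Blue → ×10^6 multiplier
Brown → ±1% tolerance
58 × 1000000 = 58000000 Ω
Minimum = 58000000 × (1 − 1/100) = 57420000 Ω.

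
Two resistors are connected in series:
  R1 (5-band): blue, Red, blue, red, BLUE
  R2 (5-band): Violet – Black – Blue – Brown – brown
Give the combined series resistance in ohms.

R1: blue, red, blue → 626; red ×10^2 → 62600 Ω.
R2: violet, black, blue → 706; brown ×10 → 7060 Ω.
Series: 62600 + 7060 = 69660 Ω.

69660 Ω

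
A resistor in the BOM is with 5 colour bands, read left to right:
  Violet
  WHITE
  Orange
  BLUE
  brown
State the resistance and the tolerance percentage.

793000000 Ω ±1%

Violet → 7 (first significant figure)
White → 9 (second significant figure)
Orange → 3 (third significant figure)
Blue → ×10^6 multiplier
Brown → ±1% tolerance
793 × 1000000 = 793000000 Ω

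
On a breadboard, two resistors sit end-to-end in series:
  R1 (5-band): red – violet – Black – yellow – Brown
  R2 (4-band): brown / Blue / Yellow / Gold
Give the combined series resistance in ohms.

2860000 Ω

R1: red, violet, black → 270; yellow ×10^4 → 2700000 Ω.
R2: brown, blue → 16; yellow ×10^4 → 160000 Ω.
Series: 2700000 + 160000 = 2860000 Ω.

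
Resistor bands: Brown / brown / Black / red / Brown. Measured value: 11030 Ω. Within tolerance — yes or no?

Brown → 1 (first significant figure)
Brown → 1 (second significant figure)
Black → 0 (third significant figure)
Red → ×10^2 multiplier
Brown → ±1% tolerance
110 × 100 = 11000 Ω
Allowed range: 10890 Ω to 11110 Ω.
11030 Ω lies inside that range.

yes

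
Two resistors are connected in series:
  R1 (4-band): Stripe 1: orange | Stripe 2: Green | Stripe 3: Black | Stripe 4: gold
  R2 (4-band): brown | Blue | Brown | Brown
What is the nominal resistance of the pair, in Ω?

R1: orange, green → 35; black ×1 → 35 Ω.
R2: brown, blue → 16; brown ×10 → 160 Ω.
Series: 35 + 160 = 195 Ω.

195 Ω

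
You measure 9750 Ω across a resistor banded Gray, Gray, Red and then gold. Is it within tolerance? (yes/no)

no

Grey → 8 (first significant figure)
Grey → 8 (second significant figure)
Red → ×10^2 multiplier
Gold → ±5% tolerance
88 × 100 = 8800 Ω
Allowed range: 8360 Ω to 9240 Ω.
9750 Ω lies outside that range.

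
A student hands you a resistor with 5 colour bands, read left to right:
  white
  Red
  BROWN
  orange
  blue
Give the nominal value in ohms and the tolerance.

921000 Ω ±0.25%

White → 9 (first significant figure)
Red → 2 (second significant figure)
Brown → 1 (third significant figure)
Orange → ×10^3 multiplier
Blue → ±0.25% tolerance
921 × 1000 = 921000 Ω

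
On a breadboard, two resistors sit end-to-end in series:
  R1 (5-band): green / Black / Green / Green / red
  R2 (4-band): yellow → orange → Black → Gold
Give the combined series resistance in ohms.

R1: green, black, green → 505; green ×10^5 → 50500000 Ω.
R2: yellow, orange → 43; black ×1 → 43 Ω.
Series: 50500000 + 43 = 50500043 Ω.

50500043 Ω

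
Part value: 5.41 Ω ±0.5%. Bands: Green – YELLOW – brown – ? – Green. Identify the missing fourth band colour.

silver

5.41 Ω = 541 × 10^-2.
The fourth band is the multiplier, 10^-2, which is silver.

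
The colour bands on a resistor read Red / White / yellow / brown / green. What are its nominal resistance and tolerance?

2940 Ω ±0.5%

Red → 2 (first significant figure)
White → 9 (second significant figure)
Yellow → 4 (third significant figure)
Brown → ×10 multiplier
Green → ±0.5% tolerance
294 × 10 = 2940 Ω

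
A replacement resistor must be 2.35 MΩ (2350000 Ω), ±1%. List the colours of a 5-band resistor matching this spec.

2350000 Ω = 235 × 10^4.
2 → red
3 → orange
5 → green
Multiplier 10^4 → yellow.
±1% tolerance → brown.

red, orange, green, yellow, brown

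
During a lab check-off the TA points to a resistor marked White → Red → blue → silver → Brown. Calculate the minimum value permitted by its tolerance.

9.1674 Ω

White → 9 (first significant figure)
Red → 2 (second significant figure)
Blue → 6 (third significant figure)
Silver → ×0.01 multiplier
Brown → ±1% tolerance
926 × 0.01 = 9.26 Ω
Minimum = 9.26 × (1 − 1/100) = 9.1674 Ω.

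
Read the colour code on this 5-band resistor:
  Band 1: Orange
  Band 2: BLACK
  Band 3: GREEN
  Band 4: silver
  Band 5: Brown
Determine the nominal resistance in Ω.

Orange → 3 (first significant figure)
Black → 0 (second significant figure)
Green → 5 (third significant figure)
Silver → ×0.01 multiplier
305 × 0.01 = 3.05 Ω

3.05 Ω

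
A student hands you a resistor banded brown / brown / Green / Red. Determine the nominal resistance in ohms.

1100000 Ω

Brown → 1 (first significant figure)
Brown → 1 (second significant figure)
Green → ×10^5 multiplier
11 × 100000 = 1100000 Ω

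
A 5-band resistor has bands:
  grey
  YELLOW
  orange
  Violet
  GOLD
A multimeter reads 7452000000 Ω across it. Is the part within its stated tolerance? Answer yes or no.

no

Grey → 8 (first significant figure)
Yellow → 4 (second significant figure)
Orange → 3 (third significant figure)
Violet → ×10^7 multiplier
Gold → ±5% tolerance
843 × 10000000 = 8430000000 Ω
Allowed range: 8008500000 Ω to 8851500000 Ω.
7452000000 Ω lies outside that range.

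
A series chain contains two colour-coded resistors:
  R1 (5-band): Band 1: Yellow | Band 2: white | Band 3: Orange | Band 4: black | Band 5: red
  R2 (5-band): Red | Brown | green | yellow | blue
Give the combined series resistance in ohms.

2150493 Ω

R1: yellow, white, orange → 493; black ×1 → 493 Ω.
R2: red, brown, green → 215; yellow ×10^4 → 2150000 Ω.
Series: 493 + 2150000 = 2150493 Ω.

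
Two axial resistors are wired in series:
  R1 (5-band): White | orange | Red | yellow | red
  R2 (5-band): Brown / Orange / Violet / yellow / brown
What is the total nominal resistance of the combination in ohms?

R1: white, orange, red → 932; yellow ×10^4 → 9320000 Ω.
R2: brown, orange, violet → 137; yellow ×10^4 → 1370000 Ω.
Series: 9320000 + 1370000 = 10690000 Ω.

10690000 Ω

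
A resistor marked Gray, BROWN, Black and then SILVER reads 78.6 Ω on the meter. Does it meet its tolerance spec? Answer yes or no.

Grey → 8 (first significant figure)
Brown → 1 (second significant figure)
Black → ×1 multiplier
Silver → ±10% tolerance
81 × 1 = 81 Ω
Allowed range: 72.9 Ω to 89.1 Ω.
78.6 Ω lies inside that range.

yes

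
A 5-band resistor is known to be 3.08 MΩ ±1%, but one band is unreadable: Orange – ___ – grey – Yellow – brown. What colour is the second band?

black

3080000 Ω = 308 × 10^4.
The second band gives digit 0 of the significand, and 0 is black.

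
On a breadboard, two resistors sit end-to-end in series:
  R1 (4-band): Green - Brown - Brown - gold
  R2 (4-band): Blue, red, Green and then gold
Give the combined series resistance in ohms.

6200510 Ω

R1: green, brown → 51; brown ×10 → 510 Ω.
R2: blue, red → 62; green ×10^5 → 6200000 Ω.
Series: 510 + 6200000 = 6200510 Ω.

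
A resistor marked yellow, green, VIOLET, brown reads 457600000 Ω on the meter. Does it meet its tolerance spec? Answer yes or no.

Yellow → 4 (first significant figure)
Green → 5 (second significant figure)
Violet → ×10^7 multiplier
Brown → ±1% tolerance
45 × 10000000 = 450000000 Ω
Allowed range: 445500000 Ω to 454500000 Ω.
457600000 Ω lies outside that range.

no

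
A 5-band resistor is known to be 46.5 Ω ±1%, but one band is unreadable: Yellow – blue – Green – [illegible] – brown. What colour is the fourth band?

46.5 Ω = 465 × 10^-1.
The fourth band is the multiplier, 10^-1, which is gold.

gold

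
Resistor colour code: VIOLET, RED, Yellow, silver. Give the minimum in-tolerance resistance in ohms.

Violet → 7 (first significant figure)
Red → 2 (second significant figure)
Yellow → ×10^4 multiplier
Silver → ±10% tolerance
72 × 10000 = 720000 Ω
Minimum = 720000 × (1 − 10/100) = 648000 Ω.

648000 Ω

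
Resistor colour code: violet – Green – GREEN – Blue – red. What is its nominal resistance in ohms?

755000000 Ω

Violet → 7 (first significant figure)
Green → 5 (second significant figure)
Green → 5 (third significant figure)
Blue → ×10^6 multiplier
755 × 1000000 = 755000000 Ω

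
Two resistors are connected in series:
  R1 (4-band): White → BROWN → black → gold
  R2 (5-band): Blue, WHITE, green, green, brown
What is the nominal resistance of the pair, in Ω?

69500091 Ω

R1: white, brown → 91; black ×1 → 91 Ω.
R2: blue, white, green → 695; green ×10^5 → 69500000 Ω.
Series: 91 + 69500000 = 69500091 Ω.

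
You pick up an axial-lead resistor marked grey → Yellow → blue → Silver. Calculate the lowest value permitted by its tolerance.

75600000 Ω

Grey → 8 (first significant figure)
Yellow → 4 (second significant figure)
Blue → ×10^6 multiplier
Silver → ±10% tolerance
84 × 1000000 = 84000000 Ω
Lowest = 84000000 × (1 − 10/100) = 75600000 Ω.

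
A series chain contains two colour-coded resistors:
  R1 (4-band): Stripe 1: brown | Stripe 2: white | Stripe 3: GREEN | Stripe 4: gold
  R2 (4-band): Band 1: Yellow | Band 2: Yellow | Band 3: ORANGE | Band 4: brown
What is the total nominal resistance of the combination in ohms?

R1: brown, white → 19; green ×10^5 → 1900000 Ω.
R2: yellow, yellow → 44; orange ×10^3 → 44000 Ω.
Series: 1900000 + 44000 = 1944000 Ω.

1944000 Ω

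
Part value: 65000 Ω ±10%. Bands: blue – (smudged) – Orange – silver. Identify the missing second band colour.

green

65000 Ω = 65 × 10^3.
The second band gives digit 5 of the significand, and 5 is green.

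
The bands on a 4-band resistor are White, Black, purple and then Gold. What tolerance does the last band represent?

±5%

The last band, gold, is the tolerance band.
Gold corresponds to ±5%.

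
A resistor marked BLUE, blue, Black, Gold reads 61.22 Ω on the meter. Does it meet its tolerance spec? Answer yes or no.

Blue → 6 (first significant figure)
Blue → 6 (second significant figure)
Black → ×1 multiplier
Gold → ±5% tolerance
66 × 1 = 66 Ω
Allowed range: 62.7 Ω to 69.3 Ω.
61.22 Ω lies outside that range.

no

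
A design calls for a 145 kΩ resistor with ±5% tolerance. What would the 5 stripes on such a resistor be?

145000 Ω = 145 × 10^3.
1 → brown
4 → yellow
5 → green
Multiplier 10^3 → orange.
±5% tolerance → gold.

brown, yellow, green, orange, gold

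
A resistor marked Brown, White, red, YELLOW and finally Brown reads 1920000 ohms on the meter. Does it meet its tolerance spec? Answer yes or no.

Brown → 1 (first significant figure)
White → 9 (second significant figure)
Red → 2 (third significant figure)
Yellow → ×10^4 multiplier
Brown → ±1% tolerance
192 × 10000 = 1920000 Ω
Allowed range: 1900800 Ω to 1939200 Ω.
1920000 ohms lies inside that range.

yes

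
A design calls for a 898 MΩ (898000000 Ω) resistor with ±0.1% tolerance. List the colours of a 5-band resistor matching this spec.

898000000 Ω = 898 × 10^6.
8 → grey
9 → white
8 → grey
Multiplier 10^6 → blue.
±0.1% tolerance → violet.

grey, white, grey, blue, violet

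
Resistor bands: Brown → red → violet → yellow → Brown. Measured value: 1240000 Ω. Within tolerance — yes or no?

Brown → 1 (first significant figure)
Red → 2 (second significant figure)
Violet → 7 (third significant figure)
Yellow → ×10^4 multiplier
Brown → ±1% tolerance
127 × 10000 = 1270000 Ω
Allowed range: 1257300 Ω to 1282700 Ω.
1240000 Ω lies outside that range.

no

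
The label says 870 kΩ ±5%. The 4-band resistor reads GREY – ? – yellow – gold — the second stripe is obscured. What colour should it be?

870000 Ω = 87 × 10^4.
The second band gives digit 7 of the significand, and 7 is violet.

violet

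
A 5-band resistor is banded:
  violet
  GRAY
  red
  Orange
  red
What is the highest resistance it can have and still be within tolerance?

797640 Ω

Violet → 7 (first significant figure)
Grey → 8 (second significant figure)
Red → 2 (third significant figure)
Orange → ×10^3 multiplier
Red → ±2% tolerance
782 × 1000 = 782000 Ω
Highest = 782000 × (1 + 2/100) = 797640 Ω.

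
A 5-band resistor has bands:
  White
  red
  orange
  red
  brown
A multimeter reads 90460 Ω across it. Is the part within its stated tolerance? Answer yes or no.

White → 9 (first significant figure)
Red → 2 (second significant figure)
Orange → 3 (third significant figure)
Red → ×10^2 multiplier
Brown → ±1% tolerance
923 × 100 = 92300 Ω
Allowed range: 91377 Ω to 93223 Ω.
90460 Ω lies outside that range.

no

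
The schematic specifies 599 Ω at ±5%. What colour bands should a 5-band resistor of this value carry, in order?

599 Ω = 599 × 10^0.
5 → green
9 → white
9 → white
Multiplier 10^0 → black.
±5% tolerance → gold.

green, white, white, black, gold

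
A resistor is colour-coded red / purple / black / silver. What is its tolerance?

±10%

The last band, silver, is the tolerance band.
Silver corresponds to ±10%.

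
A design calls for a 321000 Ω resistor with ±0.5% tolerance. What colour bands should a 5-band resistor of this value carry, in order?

321000 Ω = 321 × 10^3.
3 → orange
2 → red
1 → brown
Multiplier 10^3 → orange.
±0.5% tolerance → green.

orange, red, brown, orange, green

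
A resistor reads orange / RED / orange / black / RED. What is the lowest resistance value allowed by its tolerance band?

316.54 Ω

Orange → 3 (first significant figure)
Red → 2 (second significant figure)
Orange → 3 (third significant figure)
Black → ×1 multiplier
Red → ±2% tolerance
323 × 1 = 323 Ω
Lowest = 323 × (1 − 2/100) = 316.54 Ω.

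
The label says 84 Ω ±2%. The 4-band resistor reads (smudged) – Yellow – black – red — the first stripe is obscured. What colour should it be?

84 Ω = 84 × 10^0.
The first band gives digit 8 of the significand, and 8 is grey.

grey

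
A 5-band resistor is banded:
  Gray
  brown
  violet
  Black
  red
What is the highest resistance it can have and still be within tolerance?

Grey → 8 (first significant figure)
Brown → 1 (second significant figure)
Violet → 7 (third significant figure)
Black → ×1 multiplier
Red → ±2% tolerance
817 × 1 = 817 Ω
Highest = 817 × (1 + 2/100) = 833.34 Ω.

833.34 Ω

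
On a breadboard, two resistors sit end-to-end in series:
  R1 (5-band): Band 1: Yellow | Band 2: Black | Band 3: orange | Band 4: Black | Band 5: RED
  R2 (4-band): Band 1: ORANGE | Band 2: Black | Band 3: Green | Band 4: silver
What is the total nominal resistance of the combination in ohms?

R1: yellow, black, orange → 403; black ×1 → 403 Ω.
R2: orange, black → 30; green ×10^5 → 3000000 Ω.
Series: 403 + 3000000 = 3000403 Ω.

3000403 Ω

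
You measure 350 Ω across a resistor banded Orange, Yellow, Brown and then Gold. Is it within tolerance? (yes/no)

Orange → 3 (first significant figure)
Yellow → 4 (second significant figure)
Brown → ×10 multiplier
Gold → ±5% tolerance
34 × 10 = 340 Ω
Allowed range: 323 Ω to 357 Ω.
350 Ω lies inside that range.

yes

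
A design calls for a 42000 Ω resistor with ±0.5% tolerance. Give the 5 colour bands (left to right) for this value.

yellow, red, black, red, green

42000 Ω = 420 × 10^2.
4 → yellow
2 → red
0 → black
Multiplier 10^2 → red.
±0.5% tolerance → green.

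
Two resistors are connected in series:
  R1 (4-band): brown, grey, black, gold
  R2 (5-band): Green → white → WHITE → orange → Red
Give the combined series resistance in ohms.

599018 Ω

R1: brown, grey → 18; black ×1 → 18 Ω.
R2: green, white, white → 599; orange ×10^3 → 599000 Ω.
Series: 18 + 599000 = 599018 Ω.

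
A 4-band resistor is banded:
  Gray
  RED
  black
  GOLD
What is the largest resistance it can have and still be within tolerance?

86.1 Ω

Grey → 8 (first significant figure)
Red → 2 (second significant figure)
Black → ×1 multiplier
Gold → ±5% tolerance
82 × 1 = 82 Ω
Largest = 82 × (1 + 5/100) = 86.1 Ω.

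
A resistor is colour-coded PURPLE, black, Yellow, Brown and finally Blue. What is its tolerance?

±0.25%

The last band, blue, is the tolerance band.
Blue corresponds to ±0.25%.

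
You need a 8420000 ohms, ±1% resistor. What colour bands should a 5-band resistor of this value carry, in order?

grey, yellow, red, yellow, brown

8420000 Ω = 842 × 10^4.
8 → grey
4 → yellow
2 → red
Multiplier 10^4 → yellow.
±1% tolerance → brown.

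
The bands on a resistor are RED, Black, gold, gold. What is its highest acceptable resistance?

2.1 Ω

Red → 2 (first significant figure)
Black → 0 (second significant figure)
Gold → ×0.1 multiplier
Gold → ±5% tolerance
20 × 0.1 = 2 Ω
Highest = 2 × (1 + 5/100) = 2.1 Ω.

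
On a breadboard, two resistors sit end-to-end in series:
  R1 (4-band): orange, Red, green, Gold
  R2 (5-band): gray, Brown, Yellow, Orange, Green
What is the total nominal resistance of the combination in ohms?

R1: orange, red → 32; green ×10^5 → 3200000 Ω.
R2: grey, brown, yellow → 814; orange ×10^3 → 814000 Ω.
Series: 3200000 + 814000 = 4014000 Ω.

4014000 Ω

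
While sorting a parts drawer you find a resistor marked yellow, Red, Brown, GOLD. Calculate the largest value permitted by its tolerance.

441 Ω

Yellow → 4 (first significant figure)
Red → 2 (second significant figure)
Brown → ×10 multiplier
Gold → ±5% tolerance
42 × 10 = 420 Ω
Largest = 420 × (1 + 5/100) = 441 Ω.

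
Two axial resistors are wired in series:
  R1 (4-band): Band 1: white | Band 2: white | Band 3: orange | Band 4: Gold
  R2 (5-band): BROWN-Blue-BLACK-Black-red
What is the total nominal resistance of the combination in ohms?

R1: white, white → 99; orange ×10^3 → 99000 Ω.
R2: brown, blue, black → 160; black ×1 → 160 Ω.
Series: 99000 + 160 = 99160 Ω.

99160 Ω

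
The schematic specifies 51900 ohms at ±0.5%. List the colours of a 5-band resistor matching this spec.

green, brown, white, red, green

51900 Ω = 519 × 10^2.
5 → green
1 → brown
9 → white
Multiplier 10^2 → red.
±0.5% tolerance → green.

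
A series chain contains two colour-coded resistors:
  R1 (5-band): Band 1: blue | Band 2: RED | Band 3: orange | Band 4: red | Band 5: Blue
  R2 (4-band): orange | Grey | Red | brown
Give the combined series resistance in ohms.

R1: blue, red, orange → 623; red ×10^2 → 62300 Ω.
R2: orange, grey → 38; red ×10^2 → 3800 Ω.
Series: 62300 + 3800 = 66100 Ω.

66100 Ω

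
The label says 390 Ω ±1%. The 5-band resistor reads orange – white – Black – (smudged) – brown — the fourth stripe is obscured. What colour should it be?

390 Ω = 390 × 10^0.
The fourth band is the multiplier, 10^0, which is black.

black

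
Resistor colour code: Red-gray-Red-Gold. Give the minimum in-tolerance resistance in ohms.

2660 Ω

Red → 2 (first significant figure)
Grey → 8 (second significant figure)
Red → ×10^2 multiplier
Gold → ±5% tolerance
28 × 100 = 2800 Ω
Minimum = 2800 × (1 − 5/100) = 2660 Ω.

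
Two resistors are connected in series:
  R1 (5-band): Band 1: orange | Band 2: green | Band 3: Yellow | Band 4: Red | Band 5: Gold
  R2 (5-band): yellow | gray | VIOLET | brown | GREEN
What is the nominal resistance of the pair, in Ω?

R1: orange, green, yellow → 354; red ×10^2 → 35400 Ω.
R2: yellow, grey, violet → 487; brown ×10 → 4870 Ω.
Series: 35400 + 4870 = 40270 Ω.

40270 Ω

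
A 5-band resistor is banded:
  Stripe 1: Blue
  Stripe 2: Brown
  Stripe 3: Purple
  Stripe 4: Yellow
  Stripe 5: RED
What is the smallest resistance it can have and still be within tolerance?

Blue → 6 (first significant figure)
Brown → 1 (second significant figure)
Violet → 7 (third significant figure)
Yellow → ×10^4 multiplier
Red → ±2% tolerance
617 × 10000 = 6170000 Ω
Smallest = 6170000 × (1 − 2/100) = 6046600 Ω.

6046600 Ω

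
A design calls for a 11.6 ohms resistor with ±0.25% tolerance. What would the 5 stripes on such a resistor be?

brown, brown, blue, gold, blue

11.6 Ω = 116 × 10^-1.
1 → brown
1 → brown
6 → blue
Multiplier 10^-1 → gold.
±0.25% tolerance → blue.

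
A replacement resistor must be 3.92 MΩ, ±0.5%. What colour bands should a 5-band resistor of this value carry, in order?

3920000 Ω = 392 × 10^4.
3 → orange
9 → white
2 → red
Multiplier 10^4 → yellow.
±0.5% tolerance → green.

orange, white, red, yellow, green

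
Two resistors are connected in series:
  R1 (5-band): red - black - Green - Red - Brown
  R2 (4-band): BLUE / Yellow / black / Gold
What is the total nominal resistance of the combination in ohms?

R1: red, black, green → 205; red ×10^2 → 20500 Ω.
R2: blue, yellow → 64; black ×1 → 64 Ω.
Series: 20500 + 64 = 20564 Ω.

20564 Ω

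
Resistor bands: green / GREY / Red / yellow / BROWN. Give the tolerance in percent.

±1%

The last band, brown, is the tolerance band.
Brown corresponds to ±1%.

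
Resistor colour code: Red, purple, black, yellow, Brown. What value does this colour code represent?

Red → 2 (first significant figure)
Violet → 7 (second significant figure)
Black → 0 (third significant figure)
Yellow → ×10^4 multiplier
270 × 10000 = 2700000 Ω

2700000 Ω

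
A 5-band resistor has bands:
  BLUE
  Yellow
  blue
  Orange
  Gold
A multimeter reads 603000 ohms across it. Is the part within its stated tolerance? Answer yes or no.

Blue → 6 (first significant figure)
Yellow → 4 (second significant figure)
Blue → 6 (third significant figure)
Orange → ×10^3 multiplier
Gold → ±5% tolerance
646 × 1000 = 646000 Ω
Allowed range: 613700 Ω to 678300 Ω.
603000 ohms lies outside that range.

no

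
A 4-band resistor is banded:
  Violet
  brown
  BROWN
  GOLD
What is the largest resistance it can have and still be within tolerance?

745.5 Ω

Violet → 7 (first significant figure)
Brown → 1 (second significant figure)
Brown → ×10 multiplier
Gold → ±5% tolerance
71 × 10 = 710 Ω
Largest = 710 × (1 + 5/100) = 745.5 Ω.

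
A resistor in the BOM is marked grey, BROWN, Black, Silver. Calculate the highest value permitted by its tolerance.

Grey → 8 (first significant figure)
Brown → 1 (second significant figure)
Black → ×1 multiplier
Silver → ±10% tolerance
81 × 1 = 81 Ω
Highest = 81 × (1 + 10/100) = 89.1 Ω.

89.1 Ω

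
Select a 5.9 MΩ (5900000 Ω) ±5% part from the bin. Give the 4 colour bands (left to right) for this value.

5900000 Ω = 59 × 10^5.
5 → green
9 → white
Multiplier 10^5 → green.
±5% tolerance → gold.

green, white, green, gold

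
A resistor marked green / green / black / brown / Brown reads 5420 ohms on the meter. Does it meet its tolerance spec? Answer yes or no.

no

Green → 5 (first significant figure)
Green → 5 (second significant figure)
Black → 0 (third significant figure)
Brown → ×10 multiplier
Brown → ±1% tolerance
550 × 10 = 5500 Ω
Allowed range: 5445 Ω to 5555 Ω.
5420 ohms lies outside that range.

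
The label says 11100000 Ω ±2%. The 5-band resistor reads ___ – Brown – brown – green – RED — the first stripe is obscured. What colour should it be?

brown

11100000 Ω = 111 × 10^5.
The first band gives digit 1 of the significand, and 1 is brown.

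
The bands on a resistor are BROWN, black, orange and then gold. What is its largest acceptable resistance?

10500 Ω

Brown → 1 (first significant figure)
Black → 0 (second significant figure)
Orange → ×10^3 multiplier
Gold → ±5% tolerance
10 × 1000 = 10000 Ω
Largest = 10000 × (1 + 5/100) = 10500 Ω.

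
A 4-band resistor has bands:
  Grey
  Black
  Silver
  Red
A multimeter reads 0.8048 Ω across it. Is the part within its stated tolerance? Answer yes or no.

yes

Grey → 8 (first significant figure)
Black → 0 (second significant figure)
Silver → ×0.01 multiplier
Red → ±2% tolerance
80 × 0.01 = 0.8 Ω
Allowed range: 0.784 Ω to 0.816 Ω.
0.8048 Ω lies inside that range.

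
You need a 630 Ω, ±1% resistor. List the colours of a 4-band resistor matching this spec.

blue, orange, brown, brown

630 Ω = 63 × 10^1.
6 → blue
3 → orange
Multiplier 10^1 → brown.
±1% tolerance → brown.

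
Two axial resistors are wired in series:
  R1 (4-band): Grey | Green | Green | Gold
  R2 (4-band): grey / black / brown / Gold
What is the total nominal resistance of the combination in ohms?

8500800 Ω

R1: grey, green → 85; green ×10^5 → 8500000 Ω.
R2: grey, black → 80; brown ×10 → 800 Ω.
Series: 8500000 + 800 = 8500800 Ω.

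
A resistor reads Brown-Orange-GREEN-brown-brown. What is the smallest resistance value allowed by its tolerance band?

Brown → 1 (first significant figure)
Orange → 3 (second significant figure)
Green → 5 (third significant figure)
Brown → ×10 multiplier
Brown → ±1% tolerance
135 × 10 = 1350 Ω
Smallest = 1350 × (1 − 1/100) = 1336.5 Ω.

1336.5 Ω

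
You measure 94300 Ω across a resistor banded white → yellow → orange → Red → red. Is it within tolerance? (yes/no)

yes

White → 9 (first significant figure)
Yellow → 4 (second significant figure)
Orange → 3 (third significant figure)
Red → ×10^2 multiplier
Red → ±2% tolerance
943 × 100 = 94300 Ω
Allowed range: 92414 Ω to 96186 Ω.
94300 Ω lies inside that range.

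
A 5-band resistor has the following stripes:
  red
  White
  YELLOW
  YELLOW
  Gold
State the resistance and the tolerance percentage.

Red → 2 (first significant figure)
White → 9 (second significant figure)
Yellow → 4 (third significant figure)
Yellow → ×10^4 multiplier
Gold → ±5% tolerance
294 × 10000 = 2940000 Ω

2940000 Ω ±5%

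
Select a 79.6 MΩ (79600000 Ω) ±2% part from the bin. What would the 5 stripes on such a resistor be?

79600000 Ω = 796 × 10^5.
7 → violet
9 → white
6 → blue
Multiplier 10^5 → green.
±2% tolerance → red.

violet, white, blue, green, red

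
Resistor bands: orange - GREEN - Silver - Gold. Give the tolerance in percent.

The last band, gold, is the tolerance band.
Gold corresponds to ±5%.

±5%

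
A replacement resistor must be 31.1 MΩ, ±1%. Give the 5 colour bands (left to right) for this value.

31100000 Ω = 311 × 10^5.
3 → orange
1 → brown
1 → brown
Multiplier 10^5 → green.
±1% tolerance → brown.

orange, brown, brown, green, brown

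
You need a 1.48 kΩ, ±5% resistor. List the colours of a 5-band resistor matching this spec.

brown, yellow, grey, brown, gold

1480 Ω = 148 × 10^1.
1 → brown
4 → yellow
8 → grey
Multiplier 10^1 → brown.
±5% tolerance → gold.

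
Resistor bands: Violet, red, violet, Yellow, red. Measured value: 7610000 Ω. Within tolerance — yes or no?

Violet → 7 (first significant figure)
Red → 2 (second significant figure)
Violet → 7 (third significant figure)
Yellow → ×10^4 multiplier
Red → ±2% tolerance
727 × 10000 = 7270000 Ω
Allowed range: 7124600 Ω to 7415400 Ω.
7610000 Ω lies outside that range.

no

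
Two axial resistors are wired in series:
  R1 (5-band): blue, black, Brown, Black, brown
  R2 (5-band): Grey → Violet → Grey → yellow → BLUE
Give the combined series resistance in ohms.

R1: blue, black, brown → 601; black ×1 → 601 Ω.
R2: grey, violet, grey → 878; yellow ×10^4 → 8780000 Ω.
Series: 601 + 8780000 = 8780601 Ω.

8780601 Ω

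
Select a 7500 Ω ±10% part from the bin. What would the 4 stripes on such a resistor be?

7500 Ω = 75 × 10^2.
7 → violet
5 → green
Multiplier 10^2 → red.
±10% tolerance → silver.

violet, green, red, silver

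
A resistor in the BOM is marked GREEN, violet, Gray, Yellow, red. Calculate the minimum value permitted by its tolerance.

Green → 5 (first significant figure)
Violet → 7 (second significant figure)
Grey → 8 (third significant figure)
Yellow → ×10^4 multiplier
Red → ±2% tolerance
578 × 10000 = 5780000 Ω
Minimum = 5780000 × (1 − 2/100) = 5664400 Ω.

5664400 Ω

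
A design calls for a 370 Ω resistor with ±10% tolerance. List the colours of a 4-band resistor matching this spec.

370 Ω = 37 × 10^1.
3 → orange
7 → violet
Multiplier 10^1 → brown.
±10% tolerance → silver.

orange, violet, brown, silver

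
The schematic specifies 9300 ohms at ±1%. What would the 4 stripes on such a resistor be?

white, orange, red, brown

9300 Ω = 93 × 10^2.
9 → white
3 → orange
Multiplier 10^2 → red.
±1% tolerance → brown.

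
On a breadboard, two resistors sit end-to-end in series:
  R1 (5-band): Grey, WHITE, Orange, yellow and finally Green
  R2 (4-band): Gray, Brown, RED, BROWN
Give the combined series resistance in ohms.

R1: grey, white, orange → 893; yellow ×10^4 → 8930000 Ω.
R2: grey, brown → 81; red ×10^2 → 8100 Ω.
Series: 8930000 + 8100 = 8938100 Ω.

8938100 Ω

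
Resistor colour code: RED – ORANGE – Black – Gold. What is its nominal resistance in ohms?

23 Ω

Red → 2 (first significant figure)
Orange → 3 (second significant figure)
Black → ×1 multiplier
23 × 1 = 23 Ω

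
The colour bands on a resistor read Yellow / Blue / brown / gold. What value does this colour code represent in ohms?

Yellow → 4 (first significant figure)
Blue → 6 (second significant figure)
Brown → ×10 multiplier
46 × 10 = 460 Ω

460 Ω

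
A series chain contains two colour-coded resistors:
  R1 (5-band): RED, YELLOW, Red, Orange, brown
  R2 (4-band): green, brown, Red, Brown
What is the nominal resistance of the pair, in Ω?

247100 Ω

R1: red, yellow, red → 242; orange ×10^3 → 242000 Ω.
R2: green, brown → 51; red ×10^2 → 5100 Ω.
Series: 242000 + 5100 = 247100 Ω.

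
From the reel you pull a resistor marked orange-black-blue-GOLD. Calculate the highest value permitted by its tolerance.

31500000 Ω

Orange → 3 (first significant figure)
Black → 0 (second significant figure)
Blue → ×10^6 multiplier
Gold → ±5% tolerance
30 × 1000000 = 30000000 Ω
Highest = 30000000 × (1 + 5/100) = 31500000 Ω.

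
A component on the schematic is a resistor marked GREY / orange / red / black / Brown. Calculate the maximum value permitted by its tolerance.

Grey → 8 (first significant figure)
Orange → 3 (second significant figure)
Red → 2 (third significant figure)
Black → ×1 multiplier
Brown → ±1% tolerance
832 × 1 = 832 Ω
Maximum = 832 × (1 + 1/100) = 840.32 Ω.

840.32 Ω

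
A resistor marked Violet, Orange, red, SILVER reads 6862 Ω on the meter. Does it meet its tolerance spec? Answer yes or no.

yes

Violet → 7 (first significant figure)
Orange → 3 (second significant figure)
Red → ×10^2 multiplier
Silver → ±10% tolerance
73 × 100 = 7300 Ω
Allowed range: 6570 Ω to 8030 Ω.
6862 Ω lies inside that range.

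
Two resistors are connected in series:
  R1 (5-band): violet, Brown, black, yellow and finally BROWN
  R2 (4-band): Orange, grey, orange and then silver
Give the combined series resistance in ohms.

R1: violet, brown, black → 710; yellow ×10^4 → 7100000 Ω.
R2: orange, grey → 38; orange ×10^3 → 38000 Ω.
Series: 7100000 + 38000 = 7138000 Ω.

7138000 Ω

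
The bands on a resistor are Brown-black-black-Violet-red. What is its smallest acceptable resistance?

Brown → 1 (first significant figure)
Black → 0 (second significant figure)
Black → 0 (third significant figure)
Violet → ×10^7 multiplier
Red → ±2% tolerance
100 × 10000000 = 1000000000 Ω
Smallest = 1000000000 × (1 − 2/100) = 980000000 Ω.

980000000 Ω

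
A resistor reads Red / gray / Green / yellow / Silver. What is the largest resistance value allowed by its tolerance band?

3135000 Ω

Red → 2 (first significant figure)
Grey → 8 (second significant figure)
Green → 5 (third significant figure)
Yellow → ×10^4 multiplier
Silver → ±10% tolerance
285 × 10000 = 2850000 Ω
Largest = 2850000 × (1 + 10/100) = 3135000 Ω.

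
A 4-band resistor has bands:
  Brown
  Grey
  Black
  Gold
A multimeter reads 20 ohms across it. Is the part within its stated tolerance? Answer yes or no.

no

Brown → 1 (first significant figure)
Grey → 8 (second significant figure)
Black → ×1 multiplier
Gold → ±5% tolerance
18 × 1 = 18 Ω
Allowed range: 17.1 Ω to 18.9 Ω.
20 ohms lies outside that range.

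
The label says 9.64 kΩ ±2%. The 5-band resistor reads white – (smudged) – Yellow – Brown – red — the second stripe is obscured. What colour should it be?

blue

9640 Ω = 964 × 10^1.
The second band gives digit 6 of the significand, and 6 is blue.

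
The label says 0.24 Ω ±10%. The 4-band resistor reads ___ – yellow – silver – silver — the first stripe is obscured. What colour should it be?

red

0.24 Ω = 24 × 10^-2.
The first band gives digit 2 of the significand, and 2 is red.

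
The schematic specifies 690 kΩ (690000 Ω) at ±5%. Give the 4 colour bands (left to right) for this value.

690000 Ω = 69 × 10^4.
6 → blue
9 → white
Multiplier 10^4 → yellow.
±5% tolerance → gold.

blue, white, yellow, gold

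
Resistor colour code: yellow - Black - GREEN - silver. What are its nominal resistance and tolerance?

Yellow → 4 (first significant figure)
Black → 0 (second significant figure)
Green → ×10^5 multiplier
Silver → ±10% tolerance
40 × 100000 = 4000000 Ω

4000000 Ω ±10%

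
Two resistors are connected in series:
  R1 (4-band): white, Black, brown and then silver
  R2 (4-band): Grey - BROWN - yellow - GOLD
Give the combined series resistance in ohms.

810900 Ω

R1: white, black → 90; brown ×10 → 900 Ω.
R2: grey, brown → 81; yellow ×10^4 → 810000 Ω.
Series: 900 + 810000 = 810900 Ω.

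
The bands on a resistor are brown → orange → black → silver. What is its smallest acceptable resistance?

Brown → 1 (first significant figure)
Orange → 3 (second significant figure)
Black → ×1 multiplier
Silver → ±10% tolerance
13 × 1 = 13 Ω
Smallest = 13 × (1 − 10/100) = 11.7 Ω.

11.7 Ω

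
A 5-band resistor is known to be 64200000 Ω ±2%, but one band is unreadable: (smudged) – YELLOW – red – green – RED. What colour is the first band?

blue

64200000 Ω = 642 × 10^5.
The first band gives digit 6 of the significand, and 6 is blue.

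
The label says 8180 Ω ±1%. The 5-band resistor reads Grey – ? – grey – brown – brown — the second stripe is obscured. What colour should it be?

8180 Ω = 818 × 10^1.
The second band gives digit 1 of the significand, and 1 is brown.

brown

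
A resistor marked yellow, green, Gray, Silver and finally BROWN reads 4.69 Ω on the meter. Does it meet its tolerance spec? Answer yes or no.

no

Yellow → 4 (first significant figure)
Green → 5 (second significant figure)
Grey → 8 (third significant figure)
Silver → ×0.01 multiplier
Brown → ±1% tolerance
458 × 0.01 = 4.58 Ω
Allowed range: 4.5342 Ω to 4.6258 Ω.
4.69 Ω lies outside that range.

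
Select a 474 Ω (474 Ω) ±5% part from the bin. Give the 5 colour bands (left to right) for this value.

474 Ω = 474 × 10^0.
4 → yellow
7 → violet
4 → yellow
Multiplier 10^0 → black.
±5% tolerance → gold.

yellow, violet, yellow, black, gold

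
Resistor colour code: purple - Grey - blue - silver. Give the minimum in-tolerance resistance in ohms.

70200000 Ω

Violet → 7 (first significant figure)
Grey → 8 (second significant figure)
Blue → ×10^6 multiplier
Silver → ±10% tolerance
78 × 1000000 = 78000000 Ω
Minimum = 78000000 × (1 − 10/100) = 70200000 Ω.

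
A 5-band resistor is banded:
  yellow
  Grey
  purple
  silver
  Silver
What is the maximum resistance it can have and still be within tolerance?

Yellow → 4 (first significant figure)
Grey → 8 (second significant figure)
Violet → 7 (third significant figure)
Silver → ×0.01 multiplier
Silver → ±10% tolerance
487 × 0.01 = 4.87 Ω
Maximum = 4.87 × (1 + 10/100) = 5.357 Ω.

5.357 Ω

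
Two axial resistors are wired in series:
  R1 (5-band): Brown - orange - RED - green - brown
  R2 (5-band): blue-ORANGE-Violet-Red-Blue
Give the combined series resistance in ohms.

R1: brown, orange, red → 132; green ×10^5 → 13200000 Ω.
R2: blue, orange, violet → 637; red ×10^2 → 63700 Ω.
Series: 13200000 + 63700 = 13263700 Ω.

13263700 Ω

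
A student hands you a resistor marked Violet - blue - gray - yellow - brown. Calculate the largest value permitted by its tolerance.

Violet → 7 (first significant figure)
Blue → 6 (second significant figure)
Grey → 8 (third significant figure)
Yellow → ×10^4 multiplier
Brown → ±1% tolerance
768 × 10000 = 7680000 Ω
Largest = 7680000 × (1 + 1/100) = 7756800 Ω.

7756800 Ω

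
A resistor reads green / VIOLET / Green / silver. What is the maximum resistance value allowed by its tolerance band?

Green → 5 (first significant figure)
Violet → 7 (second significant figure)
Green → ×10^5 multiplier
Silver → ±10% tolerance
57 × 100000 = 5700000 Ω
Maximum = 5700000 × (1 + 10/100) = 6270000 Ω.

6270000 Ω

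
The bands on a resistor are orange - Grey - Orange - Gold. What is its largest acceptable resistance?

Orange → 3 (first significant figure)
Grey → 8 (second significant figure)
Orange → ×10^3 multiplier
Gold → ±5% tolerance
38 × 1000 = 38000 Ω
Largest = 38000 × (1 + 5/100) = 39900 Ω.

39900 Ω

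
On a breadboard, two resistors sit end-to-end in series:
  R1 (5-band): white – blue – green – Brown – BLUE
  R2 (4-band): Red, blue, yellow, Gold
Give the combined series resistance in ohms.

R1: white, blue, green → 965; brown ×10 → 9650 Ω.
R2: red, blue → 26; yellow ×10^4 → 260000 Ω.
Series: 9650 + 260000 = 269650 Ω.

269650 Ω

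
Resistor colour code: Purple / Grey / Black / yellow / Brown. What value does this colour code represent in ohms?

7800000 Ω

Violet → 7 (first significant figure)
Grey → 8 (second significant figure)
Black → 0 (third significant figure)
Yellow → ×10^4 multiplier
780 × 10000 = 7800000 Ω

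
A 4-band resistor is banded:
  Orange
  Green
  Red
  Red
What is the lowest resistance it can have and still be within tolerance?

Orange → 3 (first significant figure)
Green → 5 (second significant figure)
Red → ×10^2 multiplier
Red → ±2% tolerance
35 × 100 = 3500 Ω
Lowest = 3500 × (1 − 2/100) = 3430 Ω.

3430 Ω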